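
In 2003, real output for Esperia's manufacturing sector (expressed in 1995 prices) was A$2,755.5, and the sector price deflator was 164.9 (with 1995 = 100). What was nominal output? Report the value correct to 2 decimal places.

A$4,543.82

Nominal output = Real × (sector price deflator/100) = 2755.5 × 1.649 = 4543.82.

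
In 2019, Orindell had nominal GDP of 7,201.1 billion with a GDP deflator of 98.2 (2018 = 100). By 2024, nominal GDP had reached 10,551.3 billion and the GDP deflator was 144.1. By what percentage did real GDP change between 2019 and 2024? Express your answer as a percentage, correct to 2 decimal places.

-0.15%

Real GDP 2019 = 7201.1 / 0.982 = 7333.10.
Real GDP 2024 = 10551.3 / 1.441 = 7322.21.
Real growth = 7322.21 / 7333.10 − 1 = -0.0015.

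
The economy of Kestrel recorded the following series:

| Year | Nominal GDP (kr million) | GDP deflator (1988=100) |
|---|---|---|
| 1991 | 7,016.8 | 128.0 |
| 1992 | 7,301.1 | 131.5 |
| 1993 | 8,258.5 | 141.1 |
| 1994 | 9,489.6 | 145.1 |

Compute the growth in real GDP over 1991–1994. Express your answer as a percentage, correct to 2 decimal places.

19.30%

Real GDP 1991 = 7016.8/1.280 = 5481.88.
Real GDP 1994 = 9489.6/1.451 = 6540.04.
Change = 6540.04/5481.88 − 1 = 0.1930.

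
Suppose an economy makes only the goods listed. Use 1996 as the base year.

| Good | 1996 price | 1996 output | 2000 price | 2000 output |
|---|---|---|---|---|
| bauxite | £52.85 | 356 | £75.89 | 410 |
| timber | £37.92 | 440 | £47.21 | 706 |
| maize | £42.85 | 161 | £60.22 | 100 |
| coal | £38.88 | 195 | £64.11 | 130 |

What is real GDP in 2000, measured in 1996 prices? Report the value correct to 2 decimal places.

£57779.42

Real GDP 2000 = Σ (p_1996 × q_2000) = 52.85·410 + 37.92·706 + 42.85·100 + 38.88·130 = 57779.42.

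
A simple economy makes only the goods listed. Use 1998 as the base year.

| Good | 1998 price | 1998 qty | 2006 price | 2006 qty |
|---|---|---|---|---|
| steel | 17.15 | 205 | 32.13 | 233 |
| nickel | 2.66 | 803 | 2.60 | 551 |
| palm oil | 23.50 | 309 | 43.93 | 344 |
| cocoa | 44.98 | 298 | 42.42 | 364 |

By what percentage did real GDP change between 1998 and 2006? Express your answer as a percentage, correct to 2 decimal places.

Real GDP 1998 = Nominal GDP 1998 = 17.15·205 + 2.66·803 + 23.50·309 + 44.98·298 = 26317.27.
Real GDP 2006 (at 1998 prices) = 17.15·233 + 2.66·551 + 23.50·344 + 44.98·364 = 29918.33.
Real growth = 29918.33/26317.27 − 1 = 0.1368.

13.68%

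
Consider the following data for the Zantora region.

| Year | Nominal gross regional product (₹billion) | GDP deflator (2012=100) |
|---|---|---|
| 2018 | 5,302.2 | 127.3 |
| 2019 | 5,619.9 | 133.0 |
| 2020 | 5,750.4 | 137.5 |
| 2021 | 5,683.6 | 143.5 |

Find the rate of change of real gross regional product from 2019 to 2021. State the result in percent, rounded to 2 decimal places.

Real gross regional product 2019 = 5619.9/1.330 = 4225.49.
Real gross regional product 2021 = 5683.6/1.435 = 3960.70.
Change = 3960.70/4225.49 − 1 = -0.0627.

-6.27%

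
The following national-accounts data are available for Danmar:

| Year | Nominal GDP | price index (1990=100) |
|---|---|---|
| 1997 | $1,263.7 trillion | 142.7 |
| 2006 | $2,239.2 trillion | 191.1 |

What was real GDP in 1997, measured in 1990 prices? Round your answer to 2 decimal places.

Real GDP = Nominal / (price index/100) = 1263.7 / 1.427 = 885.56.

$885.56 trillion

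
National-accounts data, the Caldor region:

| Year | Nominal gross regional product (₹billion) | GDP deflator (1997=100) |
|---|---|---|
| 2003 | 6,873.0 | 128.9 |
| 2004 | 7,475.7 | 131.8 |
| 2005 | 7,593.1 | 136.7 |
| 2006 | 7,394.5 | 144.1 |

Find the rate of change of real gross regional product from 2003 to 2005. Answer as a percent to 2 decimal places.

4.17%

Real gross regional product 2003 = 6873.0/1.289 = 5332.04.
Real gross regional product 2005 = 7593.1/1.367 = 5554.57.
Change = 5554.57/5332.04 − 1 = 0.0417.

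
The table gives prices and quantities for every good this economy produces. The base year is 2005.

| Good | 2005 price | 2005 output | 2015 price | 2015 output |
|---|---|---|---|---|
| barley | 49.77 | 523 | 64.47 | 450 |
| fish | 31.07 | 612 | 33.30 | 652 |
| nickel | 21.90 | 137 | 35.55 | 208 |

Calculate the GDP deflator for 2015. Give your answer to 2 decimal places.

Nominal GDP 2015 = 64.47·450 + 33.30·652 + 35.55·208 = 58117.50.
Real GDP 2015 (at 2005 prices) = 49.77·450 + 31.07·652 + 21.90·208 = 47209.34.
Deflator = Nominal/Real × 100 = 58117.50/47209.34 × 100 = 123.106.

123.11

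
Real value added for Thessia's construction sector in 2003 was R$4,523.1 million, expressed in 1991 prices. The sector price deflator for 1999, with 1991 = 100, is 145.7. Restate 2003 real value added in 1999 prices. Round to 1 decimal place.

Real value added in 1999 prices = Real value added in 1991 prices × (P_1999/P_1991) = 4523.1 × 1.457 = 6590.16.

R$6,590.2 million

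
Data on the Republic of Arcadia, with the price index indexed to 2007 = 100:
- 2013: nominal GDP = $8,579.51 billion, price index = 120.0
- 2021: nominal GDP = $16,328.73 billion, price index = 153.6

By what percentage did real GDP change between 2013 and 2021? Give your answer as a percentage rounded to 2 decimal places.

48.69%

Deflate each year: 2013 → 8579.51/1.200 = 7149.59; 2021 → 16328.73/1.536 = 10630.68.
So real GDP changed by 10630.68/7149.59 − 1 = 0.4869, i.e. 48.69%.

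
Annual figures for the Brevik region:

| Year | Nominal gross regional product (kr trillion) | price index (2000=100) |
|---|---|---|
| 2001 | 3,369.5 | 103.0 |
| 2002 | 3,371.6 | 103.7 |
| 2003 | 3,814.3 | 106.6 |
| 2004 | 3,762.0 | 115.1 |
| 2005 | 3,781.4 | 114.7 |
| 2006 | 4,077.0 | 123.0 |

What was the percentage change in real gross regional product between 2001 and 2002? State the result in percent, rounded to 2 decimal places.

-0.61%

Real gross regional product 2001 = 3369.5/1.030 = 3271.36.
Real gross regional product 2002 = 3371.6/1.037 = 3251.30.
Change = 3251.30/3271.36 − 1 = -0.0061.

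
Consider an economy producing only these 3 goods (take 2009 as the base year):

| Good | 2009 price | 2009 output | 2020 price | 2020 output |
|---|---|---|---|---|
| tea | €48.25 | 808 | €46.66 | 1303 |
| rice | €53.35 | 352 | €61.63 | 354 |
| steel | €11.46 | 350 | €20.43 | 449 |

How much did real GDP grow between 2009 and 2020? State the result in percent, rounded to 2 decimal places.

40.67%

Real GDP 2009 = Nominal GDP 2009 = 48.25·808 + 53.35·352 + 11.46·350 = 61776.20.
Real GDP 2020 (at 2009 prices) = 48.25·1303 + 53.35·354 + 11.46·449 = 86901.19.
Real growth = 86901.19/61776.20 − 1 = 0.4067.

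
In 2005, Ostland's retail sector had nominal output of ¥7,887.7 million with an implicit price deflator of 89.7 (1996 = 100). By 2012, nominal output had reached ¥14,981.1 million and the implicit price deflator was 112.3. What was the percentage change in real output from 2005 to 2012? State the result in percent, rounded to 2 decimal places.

Real output 2005 = 7887.7 / 0.897 = 8793.42.
Real output 2012 = 14981.1 / 1.123 = 13340.25.
Real growth = 13340.25 / 8793.42 − 1 = 0.5171.

51.71%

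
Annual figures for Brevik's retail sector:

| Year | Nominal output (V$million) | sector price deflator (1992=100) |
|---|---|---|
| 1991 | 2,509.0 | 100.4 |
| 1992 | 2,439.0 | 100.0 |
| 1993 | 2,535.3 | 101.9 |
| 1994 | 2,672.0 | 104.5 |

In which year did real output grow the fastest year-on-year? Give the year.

1992: real = 2439.0/1.000 = 2439.00; growth vs 1991 (2499.00) = -2.40%.
1993: real = 2535.3/1.019 = 2488.03; growth vs 1992 (2439.00) = 2.01%.
1994: real = 2672.0/1.045 = 2556.94; growth vs 1993 (2488.03) = 2.77%.

1994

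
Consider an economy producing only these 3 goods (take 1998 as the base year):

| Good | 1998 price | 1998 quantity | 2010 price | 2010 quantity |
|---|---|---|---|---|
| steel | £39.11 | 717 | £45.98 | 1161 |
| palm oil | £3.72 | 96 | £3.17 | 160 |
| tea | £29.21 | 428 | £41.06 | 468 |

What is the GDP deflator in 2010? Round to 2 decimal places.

122.51

Nominal GDP 2010 = 45.98·1161 + 3.17·160 + 41.06·468 = 73106.06.
Real GDP 2010 (at 1998 prices) = 39.11·1161 + 3.72·160 + 29.21·468 = 59672.19.
Deflator = Nominal/Real × 100 = 73106.06/59672.19 × 100 = 122.513.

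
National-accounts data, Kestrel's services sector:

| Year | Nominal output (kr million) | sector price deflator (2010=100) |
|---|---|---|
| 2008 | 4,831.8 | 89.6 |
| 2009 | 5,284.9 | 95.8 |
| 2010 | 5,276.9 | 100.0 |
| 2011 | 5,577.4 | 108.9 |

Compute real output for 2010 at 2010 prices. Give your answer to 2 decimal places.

Real output 2010 = 5276.9 / 1.000 = 5276.90.

kr 5,276.90 million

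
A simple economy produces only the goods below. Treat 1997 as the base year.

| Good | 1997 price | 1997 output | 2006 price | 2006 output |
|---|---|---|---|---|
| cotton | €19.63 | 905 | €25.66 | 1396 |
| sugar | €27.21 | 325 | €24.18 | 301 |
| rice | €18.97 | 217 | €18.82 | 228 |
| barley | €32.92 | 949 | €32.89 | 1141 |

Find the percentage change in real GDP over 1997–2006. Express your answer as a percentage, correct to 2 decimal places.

Real GDP 1997 = Nominal GDP 1997 = 19.63·905 + 27.21·325 + 18.97·217 + 32.92·949 = 61965.97.
Real GDP 2006 (at 1997 prices) = 19.63·1396 + 27.21·301 + 18.97·228 + 32.92·1141 = 77480.57.
Real growth = 77480.57/61965.97 − 1 = 0.2504.

25.04%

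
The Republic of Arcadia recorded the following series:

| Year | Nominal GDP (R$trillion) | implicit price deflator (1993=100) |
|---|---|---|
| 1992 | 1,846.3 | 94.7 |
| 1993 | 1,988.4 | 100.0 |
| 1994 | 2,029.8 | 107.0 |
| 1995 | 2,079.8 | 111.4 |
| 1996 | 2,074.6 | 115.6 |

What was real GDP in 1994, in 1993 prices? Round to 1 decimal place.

Real GDP 1994 = 2029.8 / 1.070 = 1897.01.

R$1,897.0 trillion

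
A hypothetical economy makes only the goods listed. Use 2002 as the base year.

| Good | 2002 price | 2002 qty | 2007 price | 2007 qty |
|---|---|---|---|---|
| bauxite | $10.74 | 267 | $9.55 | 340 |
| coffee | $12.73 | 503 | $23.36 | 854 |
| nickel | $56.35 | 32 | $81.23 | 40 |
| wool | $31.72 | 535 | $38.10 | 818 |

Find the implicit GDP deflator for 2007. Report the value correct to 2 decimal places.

134.85

Nominal GDP 2007 = 9.55·340 + 23.36·854 + 81.23·40 + 38.10·818 = 57611.44.
Real GDP 2007 (at 2002 prices) = 10.74·340 + 12.73·854 + 56.35·40 + 31.72·818 = 42723.98.
Deflator = Nominal/Real × 100 = 57611.44/42723.98 × 100 = 134.846.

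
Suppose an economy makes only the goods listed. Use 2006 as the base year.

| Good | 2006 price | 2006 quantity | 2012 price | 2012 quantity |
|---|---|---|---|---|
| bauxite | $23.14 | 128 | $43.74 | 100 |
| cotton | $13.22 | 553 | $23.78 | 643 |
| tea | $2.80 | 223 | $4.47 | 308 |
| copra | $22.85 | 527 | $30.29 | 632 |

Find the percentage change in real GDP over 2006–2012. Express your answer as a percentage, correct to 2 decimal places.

13.86%

Real GDP 2006 = Nominal GDP 2006 = 23.14·128 + 13.22·553 + 2.80·223 + 22.85·527 = 22938.93.
Real GDP 2012 (at 2006 prices) = 23.14·100 + 13.22·643 + 2.80·308 + 22.85·632 = 26118.06.
Real growth = 26118.06/22938.93 − 1 = 0.1386.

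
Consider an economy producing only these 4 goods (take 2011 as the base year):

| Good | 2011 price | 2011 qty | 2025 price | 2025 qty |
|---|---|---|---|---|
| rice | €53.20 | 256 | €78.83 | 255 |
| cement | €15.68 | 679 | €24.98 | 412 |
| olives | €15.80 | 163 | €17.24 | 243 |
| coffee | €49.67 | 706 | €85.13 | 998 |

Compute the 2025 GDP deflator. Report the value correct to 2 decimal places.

162.78

Nominal GDP 2025 = 78.83·255 + 24.98·412 + 17.24·243 + 85.13·998 = 119542.47.
Real GDP 2025 (at 2011 prices) = 53.20·255 + 15.68·412 + 15.80·243 + 49.67·998 = 73436.22.
Deflator = Nominal/Real × 100 = 119542.47/73436.22 × 100 = 162.784.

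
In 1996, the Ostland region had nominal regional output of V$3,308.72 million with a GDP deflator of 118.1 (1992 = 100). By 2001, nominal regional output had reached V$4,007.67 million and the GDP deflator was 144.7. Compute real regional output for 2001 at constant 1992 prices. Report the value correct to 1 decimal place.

V$2,769.6 million

Real regional output = Nominal / (GDP deflator/100) = 4007.67 / 1.447 = 2769.64.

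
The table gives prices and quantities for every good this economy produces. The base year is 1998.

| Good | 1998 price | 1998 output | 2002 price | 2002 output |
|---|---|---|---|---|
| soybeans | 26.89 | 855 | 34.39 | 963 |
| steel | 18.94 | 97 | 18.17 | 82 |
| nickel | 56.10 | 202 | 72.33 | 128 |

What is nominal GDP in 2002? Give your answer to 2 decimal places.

43865.75

Nominal GDP 2002 = Σ (p_2002 × q_2002) = 34.39·963 + 18.17·82 + 72.33·128 = 43865.75.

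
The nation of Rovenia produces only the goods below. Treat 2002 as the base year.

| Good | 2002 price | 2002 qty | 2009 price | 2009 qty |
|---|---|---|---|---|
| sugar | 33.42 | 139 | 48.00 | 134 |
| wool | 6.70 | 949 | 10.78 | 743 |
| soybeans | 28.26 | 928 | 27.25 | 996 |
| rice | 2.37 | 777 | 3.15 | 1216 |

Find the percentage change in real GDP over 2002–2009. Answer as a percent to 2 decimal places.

3.62%

Real GDP 2002 = Nominal GDP 2002 = 33.42·139 + 6.70·949 + 28.26·928 + 2.37·777 = 39070.45.
Real GDP 2009 (at 2002 prices) = 33.42·134 + 6.70·743 + 28.26·996 + 2.37·1216 = 40485.26.
Real growth = 40485.26/39070.45 − 1 = 0.0362.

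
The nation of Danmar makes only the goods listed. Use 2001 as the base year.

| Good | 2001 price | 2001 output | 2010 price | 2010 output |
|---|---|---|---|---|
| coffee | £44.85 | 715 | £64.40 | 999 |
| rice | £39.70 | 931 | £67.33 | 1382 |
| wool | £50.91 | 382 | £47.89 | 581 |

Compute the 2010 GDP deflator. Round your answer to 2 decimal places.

143.30

Nominal GDP 2010 = 64.40·999 + 67.33·1382 + 47.89·581 = 185209.75.
Real GDP 2010 (at 2001 prices) = 44.85·999 + 39.70·1382 + 50.91·581 = 129249.26.
Deflator = Nominal/Real × 100 = 185209.75/129249.26 × 100 = 143.297.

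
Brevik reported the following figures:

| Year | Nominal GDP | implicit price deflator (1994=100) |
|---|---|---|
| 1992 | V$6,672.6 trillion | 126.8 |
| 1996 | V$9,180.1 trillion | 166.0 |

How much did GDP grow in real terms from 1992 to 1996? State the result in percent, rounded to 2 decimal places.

Real GDP 1992 = 6672.6 / 1.268 = 5262.30.
Real GDP 1996 = 9180.1 / 1.660 = 5530.18.
Real growth = 5530.18 / 5262.30 − 1 = 0.0509.

5.09%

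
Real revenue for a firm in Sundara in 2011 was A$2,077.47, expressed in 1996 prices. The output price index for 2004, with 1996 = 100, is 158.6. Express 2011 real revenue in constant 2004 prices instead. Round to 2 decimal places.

Real revenue in 2004 prices = Real revenue in 1996 prices × (P_2004/P_1996) = 2077.47 × 1.586 = 3294.87.

A$3,294.87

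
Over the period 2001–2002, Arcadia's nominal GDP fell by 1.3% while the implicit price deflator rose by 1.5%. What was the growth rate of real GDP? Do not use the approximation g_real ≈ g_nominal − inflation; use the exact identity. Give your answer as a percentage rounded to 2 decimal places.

-2.76%

(1 + g_nom) = (1 + g_real)(1 + π), so g_real = 0.9870 / 1.0150 − 1 = -0.02759.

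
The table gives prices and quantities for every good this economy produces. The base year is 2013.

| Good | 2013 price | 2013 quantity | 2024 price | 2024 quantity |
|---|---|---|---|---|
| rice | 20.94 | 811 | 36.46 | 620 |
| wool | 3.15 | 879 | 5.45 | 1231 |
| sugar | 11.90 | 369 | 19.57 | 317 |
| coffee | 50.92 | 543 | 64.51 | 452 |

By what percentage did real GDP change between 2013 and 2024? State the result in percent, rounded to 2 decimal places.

Real GDP 2013 = Nominal GDP 2013 = 20.94·811 + 3.15·879 + 11.90·369 + 50.92·543 = 51791.85.
Real GDP 2024 (at 2013 prices) = 20.94·620 + 3.15·1231 + 11.90·317 + 50.92·452 = 43648.59.
Real growth = 43648.59/51791.85 − 1 = -0.1572.

-15.72%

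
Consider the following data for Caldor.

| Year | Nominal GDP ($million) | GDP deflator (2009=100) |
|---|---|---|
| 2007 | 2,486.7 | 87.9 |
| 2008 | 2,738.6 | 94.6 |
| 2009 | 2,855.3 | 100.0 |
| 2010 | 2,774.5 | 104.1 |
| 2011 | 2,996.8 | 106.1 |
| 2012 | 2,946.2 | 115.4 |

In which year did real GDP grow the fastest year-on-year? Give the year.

2008: real = 2738.6/0.946 = 2894.93; growth vs 2007 (2829.01) = 2.33%.
2009: real = 2855.3/1.000 = 2855.30; growth vs 2008 (2894.93) = -1.37%.
2010: real = 2774.5/1.041 = 2665.23; growth vs 2009 (2855.30) = -6.66%.
2011: real = 2996.8/1.061 = 2824.51; growth vs 2010 (2665.23) = 5.98%.
2012: real = 2946.2/1.154 = 2553.03; growth vs 2011 (2824.51) = -9.61%.

2011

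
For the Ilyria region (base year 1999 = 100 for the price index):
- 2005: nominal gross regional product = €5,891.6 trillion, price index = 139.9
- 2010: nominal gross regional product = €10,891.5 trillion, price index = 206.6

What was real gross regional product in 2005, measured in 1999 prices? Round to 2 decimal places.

€4,211.29 trillion

Real gross regional product = Nominal / (price index/100) = 5891.6 / 1.399 = 4211.29.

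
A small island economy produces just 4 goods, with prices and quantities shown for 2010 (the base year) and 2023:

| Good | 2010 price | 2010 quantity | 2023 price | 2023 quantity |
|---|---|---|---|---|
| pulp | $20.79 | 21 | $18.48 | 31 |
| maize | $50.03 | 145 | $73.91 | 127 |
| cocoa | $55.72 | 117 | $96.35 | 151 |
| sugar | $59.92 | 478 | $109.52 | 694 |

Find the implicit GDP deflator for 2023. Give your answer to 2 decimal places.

Nominal GDP 2023 = 18.48·31 + 73.91·127 + 96.35·151 + 109.52·694 = 100515.18.
Real GDP 2023 (at 2010 prices) = 20.79·31 + 50.03·127 + 55.72·151 + 59.92·694 = 56996.50.
Deflator = Nominal/Real × 100 = 100515.18/56996.50 × 100 = 176.353.

176.35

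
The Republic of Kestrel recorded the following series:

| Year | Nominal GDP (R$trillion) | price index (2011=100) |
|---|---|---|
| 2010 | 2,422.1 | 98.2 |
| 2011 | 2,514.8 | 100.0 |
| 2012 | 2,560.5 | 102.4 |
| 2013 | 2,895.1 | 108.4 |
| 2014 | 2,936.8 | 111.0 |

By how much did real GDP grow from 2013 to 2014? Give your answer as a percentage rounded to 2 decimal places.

Real GDP 2013 = 2895.1/1.084 = 2670.76.
Real GDP 2014 = 2936.8/1.110 = 2645.77.
Change = 2645.77/2670.76 − 1 = -0.0094.

-0.94%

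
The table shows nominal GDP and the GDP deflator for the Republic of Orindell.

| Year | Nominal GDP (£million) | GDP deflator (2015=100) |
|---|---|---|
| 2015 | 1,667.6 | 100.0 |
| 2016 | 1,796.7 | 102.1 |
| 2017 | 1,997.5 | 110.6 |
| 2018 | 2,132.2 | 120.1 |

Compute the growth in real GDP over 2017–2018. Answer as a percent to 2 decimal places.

-1.70%

Real GDP 2017 = 1997.5/1.106 = 1806.06.
Real GDP 2018 = 2132.2/1.201 = 1775.35.
Change = 1775.35/1806.06 − 1 = -0.0170.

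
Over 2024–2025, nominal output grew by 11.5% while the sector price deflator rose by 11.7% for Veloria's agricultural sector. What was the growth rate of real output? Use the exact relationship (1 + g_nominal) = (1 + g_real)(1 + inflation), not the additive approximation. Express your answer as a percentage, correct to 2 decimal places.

(1 + g_nom) = (1 + g_real)(1 + π), so g_real = 1.1150 / 1.1170 − 1 = -0.00179.

-0.18%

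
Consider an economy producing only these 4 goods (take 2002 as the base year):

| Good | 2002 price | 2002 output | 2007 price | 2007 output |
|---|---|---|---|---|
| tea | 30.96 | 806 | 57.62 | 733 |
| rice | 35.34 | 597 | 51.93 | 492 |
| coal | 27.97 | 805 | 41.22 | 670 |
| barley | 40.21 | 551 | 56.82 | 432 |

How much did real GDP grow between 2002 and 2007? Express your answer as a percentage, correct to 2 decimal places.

-16.02%

Real GDP 2002 = Nominal GDP 2002 = 30.96·806 + 35.34·597 + 27.97·805 + 40.21·551 = 90723.30.
Real GDP 2007 (at 2002 prices) = 30.96·733 + 35.34·492 + 27.97·670 + 40.21·432 = 76191.58.
Real growth = 76191.58/90723.30 − 1 = -0.1602.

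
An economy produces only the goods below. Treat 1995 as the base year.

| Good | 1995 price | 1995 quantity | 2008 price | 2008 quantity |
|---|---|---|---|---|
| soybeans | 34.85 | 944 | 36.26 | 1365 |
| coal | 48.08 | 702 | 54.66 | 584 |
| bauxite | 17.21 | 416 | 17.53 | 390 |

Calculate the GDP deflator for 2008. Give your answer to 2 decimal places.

107.15

Nominal GDP 2008 = 36.26·1365 + 54.66·584 + 17.53·390 = 88253.04.
Real GDP 2008 (at 1995 prices) = 34.85·1365 + 48.08·584 + 17.21·390 = 82360.87.
Deflator = Nominal/Real × 100 = 88253.04/82360.87 × 100 = 107.154.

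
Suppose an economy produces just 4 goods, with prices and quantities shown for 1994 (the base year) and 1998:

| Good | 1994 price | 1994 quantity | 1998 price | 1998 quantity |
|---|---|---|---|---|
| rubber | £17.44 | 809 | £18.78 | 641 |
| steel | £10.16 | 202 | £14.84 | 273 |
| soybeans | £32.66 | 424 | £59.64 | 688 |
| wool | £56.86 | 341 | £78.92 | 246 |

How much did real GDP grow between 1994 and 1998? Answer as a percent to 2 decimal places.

Real GDP 1994 = Nominal GDP 1994 = 17.44·809 + 10.16·202 + 32.66·424 + 56.86·341 = 49398.38.
Real GDP 1998 (at 1994 prices) = 17.44·641 + 10.16·273 + 32.66·688 + 56.86·246 = 50410.36.
Real growth = 50410.36/49398.38 − 1 = 0.0205.

2.05%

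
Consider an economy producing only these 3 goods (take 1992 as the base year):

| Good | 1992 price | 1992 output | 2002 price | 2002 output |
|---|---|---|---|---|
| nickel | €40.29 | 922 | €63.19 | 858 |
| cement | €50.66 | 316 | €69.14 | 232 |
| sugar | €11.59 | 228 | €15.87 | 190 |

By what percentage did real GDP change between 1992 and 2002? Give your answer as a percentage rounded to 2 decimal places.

Real GDP 1992 = Nominal GDP 1992 = 40.29·922 + 50.66·316 + 11.59·228 = 55798.46.
Real GDP 2002 (at 1992 prices) = 40.29·858 + 50.66·232 + 11.59·190 = 48524.04.
Real growth = 48524.04/55798.46 − 1 = -0.1304.

-13.04%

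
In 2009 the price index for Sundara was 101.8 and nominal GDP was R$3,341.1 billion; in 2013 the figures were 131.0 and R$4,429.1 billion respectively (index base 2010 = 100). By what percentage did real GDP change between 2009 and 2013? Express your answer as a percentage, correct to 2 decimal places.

Deflate each year: 2009 → 3341.1/1.018 = 3282.02; 2013 → 4429.1/1.310 = 3380.99.
So real GDP changed by 3380.99/3282.02 − 1 = 0.0302, i.e. 3.02%.

3.02%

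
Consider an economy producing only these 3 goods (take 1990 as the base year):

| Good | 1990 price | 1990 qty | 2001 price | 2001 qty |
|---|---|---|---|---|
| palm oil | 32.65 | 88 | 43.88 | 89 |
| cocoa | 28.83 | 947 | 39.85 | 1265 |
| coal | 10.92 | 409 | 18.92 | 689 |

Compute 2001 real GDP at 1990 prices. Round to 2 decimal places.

46899.68

Real GDP 2001 = Σ (p_1990 × q_2001) = 32.65·89 + 28.83·1265 + 10.92·689 = 46899.68.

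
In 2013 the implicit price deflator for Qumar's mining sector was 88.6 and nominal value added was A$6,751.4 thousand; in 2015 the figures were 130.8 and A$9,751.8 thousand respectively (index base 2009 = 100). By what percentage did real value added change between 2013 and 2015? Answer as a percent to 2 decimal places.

Real value added 2013 = 6751.4 / 0.886 = 7620.09.
Real value added 2015 = 9751.8 / 1.308 = 7455.50.
Real growth = 7455.50 / 7620.09 − 1 = -0.0216.

-2.16%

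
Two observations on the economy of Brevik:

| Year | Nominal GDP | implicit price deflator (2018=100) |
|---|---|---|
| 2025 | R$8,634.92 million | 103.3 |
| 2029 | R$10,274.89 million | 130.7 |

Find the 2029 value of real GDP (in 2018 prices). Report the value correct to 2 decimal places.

Real GDP = Nominal / (implicit price deflator/100) = 10274.89 / 1.307 = 7861.43.

R$7,861.43 million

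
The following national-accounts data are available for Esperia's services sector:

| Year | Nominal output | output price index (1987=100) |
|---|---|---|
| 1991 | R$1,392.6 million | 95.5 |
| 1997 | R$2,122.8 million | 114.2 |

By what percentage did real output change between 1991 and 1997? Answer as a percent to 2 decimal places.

Real output 1991 = 1392.6 / 0.955 = 1458.22.
Real output 1997 = 2122.8 / 1.142 = 1858.84.
Real growth = 1858.84 / 1458.22 − 1 = 0.2747.

27.47%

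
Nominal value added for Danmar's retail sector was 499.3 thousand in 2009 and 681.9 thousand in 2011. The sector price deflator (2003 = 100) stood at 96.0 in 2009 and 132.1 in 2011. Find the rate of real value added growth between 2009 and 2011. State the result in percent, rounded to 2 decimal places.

Deflate each year: 2009 → 499.3/0.960 = 520.10; 2011 → 681.9/1.321 = 516.20.
So real value added changed by 516.20/520.10 − 1 = -0.0075, i.e. -0.75%.

-0.75%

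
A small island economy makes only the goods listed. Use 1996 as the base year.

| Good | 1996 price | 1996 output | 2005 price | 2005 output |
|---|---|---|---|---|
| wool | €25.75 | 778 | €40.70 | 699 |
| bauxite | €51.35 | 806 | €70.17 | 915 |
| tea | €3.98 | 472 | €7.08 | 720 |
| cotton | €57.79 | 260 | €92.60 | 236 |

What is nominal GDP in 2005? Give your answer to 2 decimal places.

Nominal GDP 2005 = Σ (p_2005 × q_2005) = 40.70·699 + 70.17·915 + 7.08·720 + 92.60·236 = 119606.05.

€119606.05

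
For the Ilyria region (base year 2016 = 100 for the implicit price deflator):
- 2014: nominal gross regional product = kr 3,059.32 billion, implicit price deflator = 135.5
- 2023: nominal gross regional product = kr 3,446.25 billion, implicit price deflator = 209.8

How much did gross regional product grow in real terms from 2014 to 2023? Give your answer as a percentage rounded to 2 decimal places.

Deflate each year: 2014 → 3059.32/1.355 = 2257.80; 2023 → 3446.25/2.098 = 1642.64.
So real gross regional product changed by 1642.64/2257.80 − 1 = -0.2725, i.e. -27.25%.

-27.25%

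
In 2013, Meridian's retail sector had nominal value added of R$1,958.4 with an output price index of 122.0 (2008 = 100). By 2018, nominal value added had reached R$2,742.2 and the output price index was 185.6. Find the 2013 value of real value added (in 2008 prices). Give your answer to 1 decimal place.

R$1,605.2

Real value added = Nominal / (output price index/100) = 1958.4 / 1.220 = 1605.25.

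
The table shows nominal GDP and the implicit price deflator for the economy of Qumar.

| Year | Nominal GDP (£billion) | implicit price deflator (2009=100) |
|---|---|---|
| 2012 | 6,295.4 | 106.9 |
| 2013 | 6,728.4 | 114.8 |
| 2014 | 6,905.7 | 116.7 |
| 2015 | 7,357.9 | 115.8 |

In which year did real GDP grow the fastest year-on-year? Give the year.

2015

2013: real = 6728.4/1.148 = 5860.98; growth vs 2012 (5889.06) = -0.48%.
2014: real = 6905.7/1.167 = 5917.48; growth vs 2013 (5860.98) = 0.96%.
2015: real = 7357.9/1.158 = 6353.97; growth vs 2014 (5917.48) = 7.38%.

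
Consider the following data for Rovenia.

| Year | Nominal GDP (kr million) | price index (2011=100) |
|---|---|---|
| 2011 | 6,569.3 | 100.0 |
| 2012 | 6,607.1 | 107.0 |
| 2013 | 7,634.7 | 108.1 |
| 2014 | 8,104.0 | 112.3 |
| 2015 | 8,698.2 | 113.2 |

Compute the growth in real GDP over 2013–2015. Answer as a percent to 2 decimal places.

Real GDP 2013 = 7634.7/1.081 = 7062.63.
Real GDP 2015 = 8698.2/1.132 = 7683.92.
Change = 7683.92/7062.63 − 1 = 0.0880.

8.80%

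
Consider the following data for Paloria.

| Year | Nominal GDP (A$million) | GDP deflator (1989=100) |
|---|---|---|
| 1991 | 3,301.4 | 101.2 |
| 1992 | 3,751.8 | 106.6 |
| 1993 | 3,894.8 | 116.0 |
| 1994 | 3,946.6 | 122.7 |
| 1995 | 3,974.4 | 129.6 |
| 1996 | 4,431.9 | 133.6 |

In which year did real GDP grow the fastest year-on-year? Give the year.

1996

1992: real = 3751.8/1.066 = 3519.51; growth vs 1991 (3262.25) = 7.89%.
1993: real = 3894.8/1.160 = 3357.59; growth vs 1992 (3519.51) = -4.60%.
1994: real = 3946.6/1.227 = 3216.46; growth vs 1993 (3357.59) = -4.20%.
1995: real = 3974.4/1.296 = 3066.67; growth vs 1994 (3216.46) = -4.66%.
1996: real = 4431.9/1.336 = 3317.29; growth vs 1995 (3066.67) = 8.17%.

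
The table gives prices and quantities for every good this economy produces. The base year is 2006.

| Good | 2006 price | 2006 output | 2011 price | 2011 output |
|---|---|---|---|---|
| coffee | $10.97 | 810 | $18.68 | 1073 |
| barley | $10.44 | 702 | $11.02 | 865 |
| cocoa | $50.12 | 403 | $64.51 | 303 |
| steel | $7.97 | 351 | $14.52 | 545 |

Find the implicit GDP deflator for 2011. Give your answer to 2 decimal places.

Nominal GDP 2011 = 18.68·1073 + 11.02·865 + 64.51·303 + 14.52·545 = 57035.87.
Real GDP 2011 (at 2006 prices) = 10.97·1073 + 10.44·865 + 50.12·303 + 7.97·545 = 40331.42.
Deflator = Nominal/Real × 100 = 57035.87/40331.42 × 100 = 141.418.

141.42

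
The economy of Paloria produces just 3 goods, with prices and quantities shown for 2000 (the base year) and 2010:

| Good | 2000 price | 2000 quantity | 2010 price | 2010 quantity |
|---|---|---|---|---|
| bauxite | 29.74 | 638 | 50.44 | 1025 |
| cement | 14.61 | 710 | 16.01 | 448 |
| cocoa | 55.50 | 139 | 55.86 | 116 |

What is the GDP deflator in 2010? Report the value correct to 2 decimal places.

Nominal GDP 2010 = 50.44·1025 + 16.01·448 + 55.86·116 = 65353.24.
Real GDP 2010 (at 2000 prices) = 29.74·1025 + 14.61·448 + 55.50·116 = 43466.78.
Deflator = Nominal/Real × 100 = 65353.24/43466.78 × 100 = 150.352.

150.35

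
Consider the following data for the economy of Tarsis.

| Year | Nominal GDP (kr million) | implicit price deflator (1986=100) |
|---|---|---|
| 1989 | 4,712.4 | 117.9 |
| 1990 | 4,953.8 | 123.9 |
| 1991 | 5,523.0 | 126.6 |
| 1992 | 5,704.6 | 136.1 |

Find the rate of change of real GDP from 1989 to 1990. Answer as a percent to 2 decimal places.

Real GDP 1989 = 4712.4/1.179 = 3996.95.
Real GDP 1990 = 4953.8/1.239 = 3998.22.
Change = 3998.22/3996.95 − 1 = 0.0003.

0.03%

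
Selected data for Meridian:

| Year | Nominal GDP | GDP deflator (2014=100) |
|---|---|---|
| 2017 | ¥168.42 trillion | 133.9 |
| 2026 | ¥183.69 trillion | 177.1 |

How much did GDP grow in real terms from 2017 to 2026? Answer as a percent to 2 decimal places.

Real GDP 2017 = 168.42 / 1.339 = 125.78.
Real GDP 2026 = 183.69 / 1.771 = 103.72.
Real growth = 103.72 / 125.78 − 1 = -0.1754.

-17.54%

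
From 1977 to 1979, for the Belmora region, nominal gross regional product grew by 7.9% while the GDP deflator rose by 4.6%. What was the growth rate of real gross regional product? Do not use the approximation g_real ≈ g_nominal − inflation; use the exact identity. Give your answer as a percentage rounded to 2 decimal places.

3.15%

(1 + g_nom) = (1 + g_real)(1 + π), so g_real = 1.0790 / 1.0460 − 1 = 0.03155.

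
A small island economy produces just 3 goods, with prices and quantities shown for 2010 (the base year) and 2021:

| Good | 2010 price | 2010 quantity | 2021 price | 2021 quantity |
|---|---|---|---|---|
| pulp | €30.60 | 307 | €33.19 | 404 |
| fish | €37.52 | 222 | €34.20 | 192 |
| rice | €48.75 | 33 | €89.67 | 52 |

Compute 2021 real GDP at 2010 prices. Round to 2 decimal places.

€22101.24

Real GDP 2021 = Σ (p_2010 × q_2021) = 30.60·404 + 37.52·192 + 48.75·52 = 22101.24.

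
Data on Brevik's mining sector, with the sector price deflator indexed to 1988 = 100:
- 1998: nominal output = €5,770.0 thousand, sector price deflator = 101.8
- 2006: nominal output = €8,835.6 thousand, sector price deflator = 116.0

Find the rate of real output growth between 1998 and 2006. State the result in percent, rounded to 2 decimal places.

Real output 1998 = 5770.0 / 1.018 = 5667.98.
Real output 2006 = 8835.6 / 1.160 = 7616.90.
Real growth = 7616.90 / 5667.98 − 1 = 0.3438.

34.38%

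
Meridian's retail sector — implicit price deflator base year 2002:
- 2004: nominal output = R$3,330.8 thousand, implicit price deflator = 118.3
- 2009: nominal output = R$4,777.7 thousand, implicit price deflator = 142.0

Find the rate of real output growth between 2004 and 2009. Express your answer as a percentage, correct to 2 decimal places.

19.50%

Deflate each year: 2004 → 3330.8/1.183 = 2815.55; 2009 → 4777.7/1.420 = 3364.58.
So real output changed by 3364.58/2815.55 − 1 = 0.1950, i.e. 19.50%.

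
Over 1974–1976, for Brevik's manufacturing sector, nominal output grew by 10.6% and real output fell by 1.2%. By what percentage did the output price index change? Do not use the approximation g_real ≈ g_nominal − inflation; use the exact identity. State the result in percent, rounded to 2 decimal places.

(1 + g_nom) = (1 + g_real)(1 + π), so π = 1.1060 / 0.9880 − 1 = 0.11943.

11.94%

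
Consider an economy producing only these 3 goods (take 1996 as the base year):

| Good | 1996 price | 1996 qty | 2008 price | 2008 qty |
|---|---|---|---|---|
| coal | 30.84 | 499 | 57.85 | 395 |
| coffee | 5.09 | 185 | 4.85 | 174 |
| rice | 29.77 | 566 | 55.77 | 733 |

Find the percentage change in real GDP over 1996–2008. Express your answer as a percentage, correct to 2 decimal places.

Real GDP 1996 = Nominal GDP 1996 = 30.84·499 + 5.09·185 + 29.77·566 = 33180.63.
Real GDP 2008 (at 1996 prices) = 30.84·395 + 5.09·174 + 29.77·733 = 34888.87.
Real growth = 34888.87/33180.63 − 1 = 0.0515.

5.15%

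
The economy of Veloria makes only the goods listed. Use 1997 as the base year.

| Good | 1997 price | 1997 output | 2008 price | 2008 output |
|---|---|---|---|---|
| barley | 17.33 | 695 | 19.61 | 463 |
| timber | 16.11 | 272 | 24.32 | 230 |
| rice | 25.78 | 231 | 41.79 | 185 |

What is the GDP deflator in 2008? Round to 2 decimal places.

135.80

Nominal GDP 2008 = 19.61·463 + 24.32·230 + 41.79·185 = 22404.18.
Real GDP 2008 (at 1997 prices) = 17.33·463 + 16.11·230 + 25.78·185 = 16498.39.
Deflator = Nominal/Real × 100 = 22404.18/16498.39 × 100 = 135.796.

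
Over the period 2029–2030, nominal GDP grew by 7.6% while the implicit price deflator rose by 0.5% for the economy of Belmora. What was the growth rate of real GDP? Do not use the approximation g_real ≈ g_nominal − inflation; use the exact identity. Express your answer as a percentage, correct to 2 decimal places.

7.06%

(1 + g_nom) = (1 + g_real)(1 + π), so g_real = 1.0760 / 1.0050 − 1 = 0.07065.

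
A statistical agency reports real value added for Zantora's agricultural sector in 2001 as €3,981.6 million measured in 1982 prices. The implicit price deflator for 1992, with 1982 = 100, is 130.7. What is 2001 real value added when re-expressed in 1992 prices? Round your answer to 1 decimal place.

€5,204.0 million

Real value added in 1992 prices = Real value added in 1982 prices × (P_1992/P_1982) = 3981.6 × 1.307 = 5203.95.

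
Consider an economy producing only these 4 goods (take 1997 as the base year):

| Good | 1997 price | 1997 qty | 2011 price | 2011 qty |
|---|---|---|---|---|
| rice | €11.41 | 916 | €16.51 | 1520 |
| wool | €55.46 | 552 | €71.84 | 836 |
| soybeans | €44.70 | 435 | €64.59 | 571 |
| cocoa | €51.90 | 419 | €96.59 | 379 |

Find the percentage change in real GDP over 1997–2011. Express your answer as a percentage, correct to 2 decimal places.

32.39%

Real GDP 1997 = Nominal GDP 1997 = 11.41·916 + 55.46·552 + 44.70·435 + 51.90·419 = 82256.08.
Real GDP 2011 (at 1997 prices) = 11.41·1520 + 55.46·836 + 44.70·571 + 51.90·379 = 108901.56.
Real growth = 108901.56/82256.08 − 1 = 0.3239.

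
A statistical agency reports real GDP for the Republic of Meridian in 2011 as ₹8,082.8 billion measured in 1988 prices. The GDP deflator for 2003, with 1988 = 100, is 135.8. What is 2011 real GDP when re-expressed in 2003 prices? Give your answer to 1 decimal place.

₹10,976.4 billion

Real GDP in 2003 prices = Real GDP in 1988 prices × (P_2003/P_1988) = 8082.8 × 1.358 = 10976.44.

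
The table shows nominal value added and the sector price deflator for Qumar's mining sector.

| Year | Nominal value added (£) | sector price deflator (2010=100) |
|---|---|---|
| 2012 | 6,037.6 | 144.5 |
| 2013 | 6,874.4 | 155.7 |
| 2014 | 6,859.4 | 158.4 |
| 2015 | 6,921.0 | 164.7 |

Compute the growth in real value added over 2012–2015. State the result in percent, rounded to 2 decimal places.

0.57%

Real value added 2012 = 6037.6/1.445 = 4178.27.
Real value added 2015 = 6921.0/1.647 = 4202.19.
Change = 4202.19/4178.27 − 1 = 0.0057.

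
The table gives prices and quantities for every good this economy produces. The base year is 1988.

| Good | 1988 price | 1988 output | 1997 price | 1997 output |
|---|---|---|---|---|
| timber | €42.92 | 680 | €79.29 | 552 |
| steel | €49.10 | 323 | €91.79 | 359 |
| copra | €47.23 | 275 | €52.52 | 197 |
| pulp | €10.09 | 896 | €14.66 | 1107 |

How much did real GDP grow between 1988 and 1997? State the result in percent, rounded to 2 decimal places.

Real GDP 1988 = Nominal GDP 1988 = 42.92·680 + 49.10·323 + 47.23·275 + 10.09·896 = 67073.79.
Real GDP 1997 (at 1988 prices) = 42.92·552 + 49.10·359 + 47.23·197 + 10.09·1107 = 61792.68.
Real growth = 61792.68/67073.79 − 1 = -0.0787.

-7.87%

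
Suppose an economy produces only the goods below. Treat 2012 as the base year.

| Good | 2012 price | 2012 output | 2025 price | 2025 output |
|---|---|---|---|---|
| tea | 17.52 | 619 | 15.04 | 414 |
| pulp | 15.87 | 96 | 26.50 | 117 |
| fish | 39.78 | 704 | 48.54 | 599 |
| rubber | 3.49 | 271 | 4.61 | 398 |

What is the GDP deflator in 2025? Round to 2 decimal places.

117.22

Nominal GDP 2025 = 15.04·414 + 26.50·117 + 48.54·599 + 4.61·398 = 40237.30.
Real GDP 2025 (at 2012 prices) = 17.52·414 + 15.87·117 + 39.78·599 + 3.49·398 = 34327.31.
Deflator = Nominal/Real × 100 = 40237.30/34327.31 × 100 = 117.217.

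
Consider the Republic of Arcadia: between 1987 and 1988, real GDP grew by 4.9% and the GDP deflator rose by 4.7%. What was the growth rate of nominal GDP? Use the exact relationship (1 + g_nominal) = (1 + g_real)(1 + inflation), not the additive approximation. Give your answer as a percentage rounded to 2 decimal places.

9.83%

(1 + g_nom) = (1 + g_real)(1 + π) = 1.0490 × 1.0470 = 1.09830.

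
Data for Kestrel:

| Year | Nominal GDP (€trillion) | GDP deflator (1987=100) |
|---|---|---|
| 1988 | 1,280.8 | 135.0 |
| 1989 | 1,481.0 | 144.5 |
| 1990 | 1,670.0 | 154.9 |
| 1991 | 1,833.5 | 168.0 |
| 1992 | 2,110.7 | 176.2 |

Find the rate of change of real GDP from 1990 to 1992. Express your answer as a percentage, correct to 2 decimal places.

11.11%

Real GDP 1990 = 1670.0/1.549 = 1078.11.
Real GDP 1992 = 2110.7/1.762 = 1197.90.
Change = 1197.90/1078.11 − 1 = 0.1111.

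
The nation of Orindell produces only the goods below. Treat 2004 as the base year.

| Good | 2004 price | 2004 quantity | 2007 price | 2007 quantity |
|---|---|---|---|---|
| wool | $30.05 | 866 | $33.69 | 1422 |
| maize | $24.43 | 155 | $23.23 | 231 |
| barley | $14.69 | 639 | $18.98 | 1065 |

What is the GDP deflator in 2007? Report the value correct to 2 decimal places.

114.79

Nominal GDP 2007 = 33.69·1422 + 23.23·231 + 18.98·1065 = 73487.01.
Real GDP 2007 (at 2004 prices) = 30.05·1422 + 24.43·231 + 14.69·1065 = 64019.28.
Deflator = Nominal/Real × 100 = 73487.01/64019.28 × 100 = 114.789.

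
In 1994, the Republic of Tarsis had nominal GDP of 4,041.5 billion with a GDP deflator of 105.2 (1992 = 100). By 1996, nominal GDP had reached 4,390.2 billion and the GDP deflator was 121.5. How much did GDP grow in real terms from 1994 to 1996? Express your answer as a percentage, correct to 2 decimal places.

-5.95%

Deflate each year: 1994 → 4041.5/1.052 = 3841.73; 1996 → 4390.2/1.215 = 3613.33.
So real GDP changed by 3613.33/3841.73 − 1 = -0.0595, i.e. -5.95%.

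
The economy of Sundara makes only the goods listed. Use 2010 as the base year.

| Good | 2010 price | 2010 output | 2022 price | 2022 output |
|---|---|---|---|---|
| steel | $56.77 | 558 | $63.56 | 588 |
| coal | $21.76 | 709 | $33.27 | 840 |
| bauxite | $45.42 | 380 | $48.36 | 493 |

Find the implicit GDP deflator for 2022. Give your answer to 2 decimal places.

Nominal GDP 2022 = 63.56·588 + 33.27·840 + 48.36·493 = 89161.56.
Real GDP 2022 (at 2010 prices) = 56.77·588 + 21.76·840 + 45.42·493 = 74051.22.
Deflator = Nominal/Real × 100 = 89161.56/74051.22 × 100 = 120.405.

120.41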